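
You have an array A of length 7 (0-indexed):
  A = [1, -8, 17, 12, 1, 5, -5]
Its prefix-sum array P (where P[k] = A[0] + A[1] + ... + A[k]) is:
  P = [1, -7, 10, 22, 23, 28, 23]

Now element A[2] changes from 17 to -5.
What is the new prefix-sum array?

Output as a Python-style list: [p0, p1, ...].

Change: A[2] 17 -> -5, delta = -22
P[k] for k < 2: unchanged (A[2] not included)
P[k] for k >= 2: shift by delta = -22
  P[0] = 1 + 0 = 1
  P[1] = -7 + 0 = -7
  P[2] = 10 + -22 = -12
  P[3] = 22 + -22 = 0
  P[4] = 23 + -22 = 1
  P[5] = 28 + -22 = 6
  P[6] = 23 + -22 = 1

Answer: [1, -7, -12, 0, 1, 6, 1]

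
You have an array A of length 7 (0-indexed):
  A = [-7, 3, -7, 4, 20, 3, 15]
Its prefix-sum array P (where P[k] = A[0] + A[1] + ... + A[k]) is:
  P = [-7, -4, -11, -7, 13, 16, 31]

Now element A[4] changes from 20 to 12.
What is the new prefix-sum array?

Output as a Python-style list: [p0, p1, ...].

Change: A[4] 20 -> 12, delta = -8
P[k] for k < 4: unchanged (A[4] not included)
P[k] for k >= 4: shift by delta = -8
  P[0] = -7 + 0 = -7
  P[1] = -4 + 0 = -4
  P[2] = -11 + 0 = -11
  P[3] = -7 + 0 = -7
  P[4] = 13 + -8 = 5
  P[5] = 16 + -8 = 8
  P[6] = 31 + -8 = 23

Answer: [-7, -4, -11, -7, 5, 8, 23]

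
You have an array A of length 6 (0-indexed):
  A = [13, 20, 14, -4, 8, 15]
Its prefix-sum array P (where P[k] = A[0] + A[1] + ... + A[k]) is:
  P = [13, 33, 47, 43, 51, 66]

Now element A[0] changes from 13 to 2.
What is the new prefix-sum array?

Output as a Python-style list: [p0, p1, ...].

Change: A[0] 13 -> 2, delta = -11
P[k] for k < 0: unchanged (A[0] not included)
P[k] for k >= 0: shift by delta = -11
  P[0] = 13 + -11 = 2
  P[1] = 33 + -11 = 22
  P[2] = 47 + -11 = 36
  P[3] = 43 + -11 = 32
  P[4] = 51 + -11 = 40
  P[5] = 66 + -11 = 55

Answer: [2, 22, 36, 32, 40, 55]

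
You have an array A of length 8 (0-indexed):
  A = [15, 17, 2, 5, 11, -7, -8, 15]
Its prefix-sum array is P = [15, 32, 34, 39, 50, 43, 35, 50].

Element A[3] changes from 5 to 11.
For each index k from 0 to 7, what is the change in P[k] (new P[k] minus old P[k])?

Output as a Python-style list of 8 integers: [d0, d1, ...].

Element change: A[3] 5 -> 11, delta = 6
For k < 3: P[k] unchanged, delta_P[k] = 0
For k >= 3: P[k] shifts by exactly 6
Delta array: [0, 0, 0, 6, 6, 6, 6, 6]

Answer: [0, 0, 0, 6, 6, 6, 6, 6]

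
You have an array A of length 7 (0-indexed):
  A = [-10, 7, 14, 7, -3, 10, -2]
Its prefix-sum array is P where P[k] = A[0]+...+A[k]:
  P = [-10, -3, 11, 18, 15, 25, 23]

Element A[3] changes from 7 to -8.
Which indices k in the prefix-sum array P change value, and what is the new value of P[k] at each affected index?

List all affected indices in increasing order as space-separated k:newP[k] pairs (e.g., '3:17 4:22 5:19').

Answer: 3:3 4:0 5:10 6:8

Derivation:
P[k] = A[0] + ... + A[k]
P[k] includes A[3] iff k >= 3
Affected indices: 3, 4, ..., 6; delta = -15
  P[3]: 18 + -15 = 3
  P[4]: 15 + -15 = 0
  P[5]: 25 + -15 = 10
  P[6]: 23 + -15 = 8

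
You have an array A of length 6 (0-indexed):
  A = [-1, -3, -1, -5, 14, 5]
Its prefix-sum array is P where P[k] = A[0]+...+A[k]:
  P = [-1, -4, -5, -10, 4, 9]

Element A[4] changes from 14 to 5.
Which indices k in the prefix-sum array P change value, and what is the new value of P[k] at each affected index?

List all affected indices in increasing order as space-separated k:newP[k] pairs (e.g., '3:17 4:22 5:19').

Answer: 4:-5 5:0

Derivation:
P[k] = A[0] + ... + A[k]
P[k] includes A[4] iff k >= 4
Affected indices: 4, 5, ..., 5; delta = -9
  P[4]: 4 + -9 = -5
  P[5]: 9 + -9 = 0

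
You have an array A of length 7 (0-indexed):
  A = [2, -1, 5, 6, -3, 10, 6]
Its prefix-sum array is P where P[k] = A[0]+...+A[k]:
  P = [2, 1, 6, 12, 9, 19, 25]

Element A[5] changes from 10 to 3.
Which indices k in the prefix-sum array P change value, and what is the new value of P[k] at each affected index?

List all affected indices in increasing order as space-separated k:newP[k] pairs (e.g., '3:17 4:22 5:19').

P[k] = A[0] + ... + A[k]
P[k] includes A[5] iff k >= 5
Affected indices: 5, 6, ..., 6; delta = -7
  P[5]: 19 + -7 = 12
  P[6]: 25 + -7 = 18

Answer: 5:12 6:18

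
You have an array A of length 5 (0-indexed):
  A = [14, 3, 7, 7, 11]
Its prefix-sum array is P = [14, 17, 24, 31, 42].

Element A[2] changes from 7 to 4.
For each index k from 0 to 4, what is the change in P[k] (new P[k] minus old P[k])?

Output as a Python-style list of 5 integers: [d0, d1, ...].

Element change: A[2] 7 -> 4, delta = -3
For k < 2: P[k] unchanged, delta_P[k] = 0
For k >= 2: P[k] shifts by exactly -3
Delta array: [0, 0, -3, -3, -3]

Answer: [0, 0, -3, -3, -3]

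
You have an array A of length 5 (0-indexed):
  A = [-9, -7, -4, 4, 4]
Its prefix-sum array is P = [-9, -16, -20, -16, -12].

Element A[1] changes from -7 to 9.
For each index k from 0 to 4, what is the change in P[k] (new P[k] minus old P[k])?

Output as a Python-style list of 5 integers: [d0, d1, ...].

Answer: [0, 16, 16, 16, 16]

Derivation:
Element change: A[1] -7 -> 9, delta = 16
For k < 1: P[k] unchanged, delta_P[k] = 0
For k >= 1: P[k] shifts by exactly 16
Delta array: [0, 16, 16, 16, 16]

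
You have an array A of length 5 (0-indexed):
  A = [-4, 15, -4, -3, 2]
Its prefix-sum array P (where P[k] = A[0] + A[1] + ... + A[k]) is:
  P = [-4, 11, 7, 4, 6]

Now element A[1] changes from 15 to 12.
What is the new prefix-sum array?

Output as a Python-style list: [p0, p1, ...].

Change: A[1] 15 -> 12, delta = -3
P[k] for k < 1: unchanged (A[1] not included)
P[k] for k >= 1: shift by delta = -3
  P[0] = -4 + 0 = -4
  P[1] = 11 + -3 = 8
  P[2] = 7 + -3 = 4
  P[3] = 4 + -3 = 1
  P[4] = 6 + -3 = 3

Answer: [-4, 8, 4, 1, 3]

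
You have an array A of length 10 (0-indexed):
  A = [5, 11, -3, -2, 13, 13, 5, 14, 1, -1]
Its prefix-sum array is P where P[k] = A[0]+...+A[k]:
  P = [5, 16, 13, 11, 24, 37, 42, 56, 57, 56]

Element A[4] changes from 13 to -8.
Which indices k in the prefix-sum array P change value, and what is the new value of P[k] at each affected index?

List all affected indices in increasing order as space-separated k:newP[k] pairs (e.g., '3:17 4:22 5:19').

P[k] = A[0] + ... + A[k]
P[k] includes A[4] iff k >= 4
Affected indices: 4, 5, ..., 9; delta = -21
  P[4]: 24 + -21 = 3
  P[5]: 37 + -21 = 16
  P[6]: 42 + -21 = 21
  P[7]: 56 + -21 = 35
  P[8]: 57 + -21 = 36
  P[9]: 56 + -21 = 35

Answer: 4:3 5:16 6:21 7:35 8:36 9:35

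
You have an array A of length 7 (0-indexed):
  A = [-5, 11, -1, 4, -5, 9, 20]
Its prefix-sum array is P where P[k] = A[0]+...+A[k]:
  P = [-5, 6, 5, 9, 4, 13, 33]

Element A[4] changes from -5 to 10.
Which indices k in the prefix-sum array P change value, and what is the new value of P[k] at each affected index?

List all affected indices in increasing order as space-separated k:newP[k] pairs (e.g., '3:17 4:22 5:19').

Answer: 4:19 5:28 6:48

Derivation:
P[k] = A[0] + ... + A[k]
P[k] includes A[4] iff k >= 4
Affected indices: 4, 5, ..., 6; delta = 15
  P[4]: 4 + 15 = 19
  P[5]: 13 + 15 = 28
  P[6]: 33 + 15 = 48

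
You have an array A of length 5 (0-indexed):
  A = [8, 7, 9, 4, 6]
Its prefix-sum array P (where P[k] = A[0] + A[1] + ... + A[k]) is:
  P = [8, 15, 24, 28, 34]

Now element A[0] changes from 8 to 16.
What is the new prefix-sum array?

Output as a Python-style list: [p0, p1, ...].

Answer: [16, 23, 32, 36, 42]

Derivation:
Change: A[0] 8 -> 16, delta = 8
P[k] for k < 0: unchanged (A[0] not included)
P[k] for k >= 0: shift by delta = 8
  P[0] = 8 + 8 = 16
  P[1] = 15 + 8 = 23
  P[2] = 24 + 8 = 32
  P[3] = 28 + 8 = 36
  P[4] = 34 + 8 = 42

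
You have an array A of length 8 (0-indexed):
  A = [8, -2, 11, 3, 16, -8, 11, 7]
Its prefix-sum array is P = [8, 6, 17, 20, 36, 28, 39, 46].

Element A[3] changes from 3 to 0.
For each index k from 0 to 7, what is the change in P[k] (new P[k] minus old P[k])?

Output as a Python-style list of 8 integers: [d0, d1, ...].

Element change: A[3] 3 -> 0, delta = -3
For k < 3: P[k] unchanged, delta_P[k] = 0
For k >= 3: P[k] shifts by exactly -3
Delta array: [0, 0, 0, -3, -3, -3, -3, -3]

Answer: [0, 0, 0, -3, -3, -3, -3, -3]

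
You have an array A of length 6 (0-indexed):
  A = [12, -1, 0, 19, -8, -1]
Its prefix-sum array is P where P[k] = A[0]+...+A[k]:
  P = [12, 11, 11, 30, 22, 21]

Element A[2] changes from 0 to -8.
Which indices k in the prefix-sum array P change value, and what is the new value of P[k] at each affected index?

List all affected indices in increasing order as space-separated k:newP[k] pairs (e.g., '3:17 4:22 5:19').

Answer: 2:3 3:22 4:14 5:13

Derivation:
P[k] = A[0] + ... + A[k]
P[k] includes A[2] iff k >= 2
Affected indices: 2, 3, ..., 5; delta = -8
  P[2]: 11 + -8 = 3
  P[3]: 30 + -8 = 22
  P[4]: 22 + -8 = 14
  P[5]: 21 + -8 = 13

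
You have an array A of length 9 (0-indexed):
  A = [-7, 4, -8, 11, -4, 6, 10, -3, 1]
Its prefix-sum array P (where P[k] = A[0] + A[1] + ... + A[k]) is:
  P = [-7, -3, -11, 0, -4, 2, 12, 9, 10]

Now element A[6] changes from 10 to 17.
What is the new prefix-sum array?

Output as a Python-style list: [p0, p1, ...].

Change: A[6] 10 -> 17, delta = 7
P[k] for k < 6: unchanged (A[6] not included)
P[k] for k >= 6: shift by delta = 7
  P[0] = -7 + 0 = -7
  P[1] = -3 + 0 = -3
  P[2] = -11 + 0 = -11
  P[3] = 0 + 0 = 0
  P[4] = -4 + 0 = -4
  P[5] = 2 + 0 = 2
  P[6] = 12 + 7 = 19
  P[7] = 9 + 7 = 16
  P[8] = 10 + 7 = 17

Answer: [-7, -3, -11, 0, -4, 2, 19, 16, 17]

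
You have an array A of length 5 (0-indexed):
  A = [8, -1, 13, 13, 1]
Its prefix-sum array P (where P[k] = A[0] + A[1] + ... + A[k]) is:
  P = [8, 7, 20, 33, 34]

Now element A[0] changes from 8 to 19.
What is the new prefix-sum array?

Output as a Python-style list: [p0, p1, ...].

Answer: [19, 18, 31, 44, 45]

Derivation:
Change: A[0] 8 -> 19, delta = 11
P[k] for k < 0: unchanged (A[0] not included)
P[k] for k >= 0: shift by delta = 11
  P[0] = 8 + 11 = 19
  P[1] = 7 + 11 = 18
  P[2] = 20 + 11 = 31
  P[3] = 33 + 11 = 44
  P[4] = 34 + 11 = 45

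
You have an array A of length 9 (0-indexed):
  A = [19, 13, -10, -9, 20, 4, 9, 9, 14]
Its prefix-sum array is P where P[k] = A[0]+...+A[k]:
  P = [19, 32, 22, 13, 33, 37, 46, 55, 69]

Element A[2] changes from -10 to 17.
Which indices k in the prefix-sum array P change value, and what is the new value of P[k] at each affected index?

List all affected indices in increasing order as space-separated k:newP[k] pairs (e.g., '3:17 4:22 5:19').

P[k] = A[0] + ... + A[k]
P[k] includes A[2] iff k >= 2
Affected indices: 2, 3, ..., 8; delta = 27
  P[2]: 22 + 27 = 49
  P[3]: 13 + 27 = 40
  P[4]: 33 + 27 = 60
  P[5]: 37 + 27 = 64
  P[6]: 46 + 27 = 73
  P[7]: 55 + 27 = 82
  P[8]: 69 + 27 = 96

Answer: 2:49 3:40 4:60 5:64 6:73 7:82 8:96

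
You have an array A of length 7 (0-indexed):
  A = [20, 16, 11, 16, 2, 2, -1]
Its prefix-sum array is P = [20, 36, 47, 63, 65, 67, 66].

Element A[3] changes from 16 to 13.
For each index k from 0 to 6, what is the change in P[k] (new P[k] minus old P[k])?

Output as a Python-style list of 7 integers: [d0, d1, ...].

Answer: [0, 0, 0, -3, -3, -3, -3]

Derivation:
Element change: A[3] 16 -> 13, delta = -3
For k < 3: P[k] unchanged, delta_P[k] = 0
For k >= 3: P[k] shifts by exactly -3
Delta array: [0, 0, 0, -3, -3, -3, -3]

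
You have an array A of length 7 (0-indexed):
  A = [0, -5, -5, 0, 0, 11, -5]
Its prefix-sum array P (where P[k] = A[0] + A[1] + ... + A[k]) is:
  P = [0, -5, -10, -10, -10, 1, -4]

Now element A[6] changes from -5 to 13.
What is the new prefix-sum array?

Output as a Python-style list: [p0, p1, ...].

Answer: [0, -5, -10, -10, -10, 1, 14]

Derivation:
Change: A[6] -5 -> 13, delta = 18
P[k] for k < 6: unchanged (A[6] not included)
P[k] for k >= 6: shift by delta = 18
  P[0] = 0 + 0 = 0
  P[1] = -5 + 0 = -5
  P[2] = -10 + 0 = -10
  P[3] = -10 + 0 = -10
  P[4] = -10 + 0 = -10
  P[5] = 1 + 0 = 1
  P[6] = -4 + 18 = 14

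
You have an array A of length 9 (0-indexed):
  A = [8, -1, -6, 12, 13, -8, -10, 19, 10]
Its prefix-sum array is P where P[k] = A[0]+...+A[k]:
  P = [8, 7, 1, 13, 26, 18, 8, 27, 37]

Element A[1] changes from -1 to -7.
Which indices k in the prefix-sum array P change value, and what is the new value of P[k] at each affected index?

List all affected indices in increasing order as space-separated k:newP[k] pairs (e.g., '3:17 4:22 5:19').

P[k] = A[0] + ... + A[k]
P[k] includes A[1] iff k >= 1
Affected indices: 1, 2, ..., 8; delta = -6
  P[1]: 7 + -6 = 1
  P[2]: 1 + -6 = -5
  P[3]: 13 + -6 = 7
  P[4]: 26 + -6 = 20
  P[5]: 18 + -6 = 12
  P[6]: 8 + -6 = 2
  P[7]: 27 + -6 = 21
  P[8]: 37 + -6 = 31

Answer: 1:1 2:-5 3:7 4:20 5:12 6:2 7:21 8:31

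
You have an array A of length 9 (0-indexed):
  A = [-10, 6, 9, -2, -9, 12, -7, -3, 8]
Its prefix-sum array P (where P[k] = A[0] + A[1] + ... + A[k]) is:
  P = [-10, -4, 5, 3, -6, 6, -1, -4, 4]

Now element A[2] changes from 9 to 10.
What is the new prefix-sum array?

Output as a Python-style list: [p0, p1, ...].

Change: A[2] 9 -> 10, delta = 1
P[k] for k < 2: unchanged (A[2] not included)
P[k] for k >= 2: shift by delta = 1
  P[0] = -10 + 0 = -10
  P[1] = -4 + 0 = -4
  P[2] = 5 + 1 = 6
  P[3] = 3 + 1 = 4
  P[4] = -6 + 1 = -5
  P[5] = 6 + 1 = 7
  P[6] = -1 + 1 = 0
  P[7] = -4 + 1 = -3
  P[8] = 4 + 1 = 5

Answer: [-10, -4, 6, 4, -5, 7, 0, -3, 5]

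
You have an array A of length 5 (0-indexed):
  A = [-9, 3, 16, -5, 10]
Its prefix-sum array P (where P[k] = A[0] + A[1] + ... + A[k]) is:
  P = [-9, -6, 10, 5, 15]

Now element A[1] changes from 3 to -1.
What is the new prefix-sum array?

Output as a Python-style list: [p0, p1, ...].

Answer: [-9, -10, 6, 1, 11]

Derivation:
Change: A[1] 3 -> -1, delta = -4
P[k] for k < 1: unchanged (A[1] not included)
P[k] for k >= 1: shift by delta = -4
  P[0] = -9 + 0 = -9
  P[1] = -6 + -4 = -10
  P[2] = 10 + -4 = 6
  P[3] = 5 + -4 = 1
  P[4] = 15 + -4 = 11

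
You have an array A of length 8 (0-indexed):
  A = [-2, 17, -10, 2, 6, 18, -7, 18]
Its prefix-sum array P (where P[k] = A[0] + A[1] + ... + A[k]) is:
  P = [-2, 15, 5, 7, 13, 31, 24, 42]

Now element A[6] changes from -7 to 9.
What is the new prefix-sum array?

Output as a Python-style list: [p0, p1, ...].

Answer: [-2, 15, 5, 7, 13, 31, 40, 58]

Derivation:
Change: A[6] -7 -> 9, delta = 16
P[k] for k < 6: unchanged (A[6] not included)
P[k] for k >= 6: shift by delta = 16
  P[0] = -2 + 0 = -2
  P[1] = 15 + 0 = 15
  P[2] = 5 + 0 = 5
  P[3] = 7 + 0 = 7
  P[4] = 13 + 0 = 13
  P[5] = 31 + 0 = 31
  P[6] = 24 + 16 = 40
  P[7] = 42 + 16 = 58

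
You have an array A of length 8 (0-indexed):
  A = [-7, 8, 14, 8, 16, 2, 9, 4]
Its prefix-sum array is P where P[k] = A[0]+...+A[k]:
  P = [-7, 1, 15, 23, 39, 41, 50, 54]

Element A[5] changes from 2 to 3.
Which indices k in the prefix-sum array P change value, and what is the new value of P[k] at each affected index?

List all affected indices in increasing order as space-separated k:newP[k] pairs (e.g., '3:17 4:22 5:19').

P[k] = A[0] + ... + A[k]
P[k] includes A[5] iff k >= 5
Affected indices: 5, 6, ..., 7; delta = 1
  P[5]: 41 + 1 = 42
  P[6]: 50 + 1 = 51
  P[7]: 54 + 1 = 55

Answer: 5:42 6:51 7:55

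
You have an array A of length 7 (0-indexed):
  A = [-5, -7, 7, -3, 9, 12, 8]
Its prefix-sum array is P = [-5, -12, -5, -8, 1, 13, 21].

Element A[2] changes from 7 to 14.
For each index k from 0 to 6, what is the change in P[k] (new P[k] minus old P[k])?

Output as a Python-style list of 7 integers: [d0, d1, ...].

Answer: [0, 0, 7, 7, 7, 7, 7]

Derivation:
Element change: A[2] 7 -> 14, delta = 7
For k < 2: P[k] unchanged, delta_P[k] = 0
For k >= 2: P[k] shifts by exactly 7
Delta array: [0, 0, 7, 7, 7, 7, 7]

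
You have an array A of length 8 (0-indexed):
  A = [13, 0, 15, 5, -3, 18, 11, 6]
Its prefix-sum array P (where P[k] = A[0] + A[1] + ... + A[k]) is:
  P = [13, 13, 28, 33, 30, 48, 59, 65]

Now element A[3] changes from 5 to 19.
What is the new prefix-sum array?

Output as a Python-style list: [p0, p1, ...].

Answer: [13, 13, 28, 47, 44, 62, 73, 79]

Derivation:
Change: A[3] 5 -> 19, delta = 14
P[k] for k < 3: unchanged (A[3] not included)
P[k] for k >= 3: shift by delta = 14
  P[0] = 13 + 0 = 13
  P[1] = 13 + 0 = 13
  P[2] = 28 + 0 = 28
  P[3] = 33 + 14 = 47
  P[4] = 30 + 14 = 44
  P[5] = 48 + 14 = 62
  P[6] = 59 + 14 = 73
  P[7] = 65 + 14 = 79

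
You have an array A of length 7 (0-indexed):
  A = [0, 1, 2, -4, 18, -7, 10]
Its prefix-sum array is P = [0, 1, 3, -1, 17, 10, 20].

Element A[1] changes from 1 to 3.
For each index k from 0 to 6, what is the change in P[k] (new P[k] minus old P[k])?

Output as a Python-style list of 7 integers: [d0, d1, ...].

Element change: A[1] 1 -> 3, delta = 2
For k < 1: P[k] unchanged, delta_P[k] = 0
For k >= 1: P[k] shifts by exactly 2
Delta array: [0, 2, 2, 2, 2, 2, 2]

Answer: [0, 2, 2, 2, 2, 2, 2]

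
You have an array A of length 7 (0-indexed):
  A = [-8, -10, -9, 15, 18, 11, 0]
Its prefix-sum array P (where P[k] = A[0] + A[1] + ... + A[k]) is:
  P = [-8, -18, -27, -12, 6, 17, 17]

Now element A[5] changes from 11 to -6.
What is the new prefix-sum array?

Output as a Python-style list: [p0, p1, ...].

Answer: [-8, -18, -27, -12, 6, 0, 0]

Derivation:
Change: A[5] 11 -> -6, delta = -17
P[k] for k < 5: unchanged (A[5] not included)
P[k] for k >= 5: shift by delta = -17
  P[0] = -8 + 0 = -8
  P[1] = -18 + 0 = -18
  P[2] = -27 + 0 = -27
  P[3] = -12 + 0 = -12
  P[4] = 6 + 0 = 6
  P[5] = 17 + -17 = 0
  P[6] = 17 + -17 = 0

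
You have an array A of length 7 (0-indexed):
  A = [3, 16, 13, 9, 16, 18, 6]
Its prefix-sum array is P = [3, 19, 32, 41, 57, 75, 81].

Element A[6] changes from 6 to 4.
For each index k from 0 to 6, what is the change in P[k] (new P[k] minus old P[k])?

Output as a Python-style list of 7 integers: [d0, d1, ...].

Element change: A[6] 6 -> 4, delta = -2
For k < 6: P[k] unchanged, delta_P[k] = 0
For k >= 6: P[k] shifts by exactly -2
Delta array: [0, 0, 0, 0, 0, 0, -2]

Answer: [0, 0, 0, 0, 0, 0, -2]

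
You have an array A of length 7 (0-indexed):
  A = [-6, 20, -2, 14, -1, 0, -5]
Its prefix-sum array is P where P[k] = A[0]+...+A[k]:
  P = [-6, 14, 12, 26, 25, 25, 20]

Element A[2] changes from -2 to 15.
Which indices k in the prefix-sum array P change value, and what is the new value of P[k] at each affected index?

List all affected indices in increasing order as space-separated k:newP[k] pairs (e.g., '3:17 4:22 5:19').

P[k] = A[0] + ... + A[k]
P[k] includes A[2] iff k >= 2
Affected indices: 2, 3, ..., 6; delta = 17
  P[2]: 12 + 17 = 29
  P[3]: 26 + 17 = 43
  P[4]: 25 + 17 = 42
  P[5]: 25 + 17 = 42
  P[6]: 20 + 17 = 37

Answer: 2:29 3:43 4:42 5:42 6:37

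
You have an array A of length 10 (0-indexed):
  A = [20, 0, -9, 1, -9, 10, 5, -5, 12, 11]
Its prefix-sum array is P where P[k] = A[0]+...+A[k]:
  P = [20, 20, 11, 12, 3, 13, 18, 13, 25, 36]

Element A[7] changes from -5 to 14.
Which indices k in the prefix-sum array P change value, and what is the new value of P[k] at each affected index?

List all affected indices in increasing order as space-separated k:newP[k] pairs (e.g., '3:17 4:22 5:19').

P[k] = A[0] + ... + A[k]
P[k] includes A[7] iff k >= 7
Affected indices: 7, 8, ..., 9; delta = 19
  P[7]: 13 + 19 = 32
  P[8]: 25 + 19 = 44
  P[9]: 36 + 19 = 55

Answer: 7:32 8:44 9:55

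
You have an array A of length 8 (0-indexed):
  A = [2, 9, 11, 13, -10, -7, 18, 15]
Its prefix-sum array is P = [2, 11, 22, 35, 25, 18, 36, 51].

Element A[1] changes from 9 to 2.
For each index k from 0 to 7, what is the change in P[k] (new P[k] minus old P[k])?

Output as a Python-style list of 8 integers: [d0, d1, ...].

Element change: A[1] 9 -> 2, delta = -7
For k < 1: P[k] unchanged, delta_P[k] = 0
For k >= 1: P[k] shifts by exactly -7
Delta array: [0, -7, -7, -7, -7, -7, -7, -7]

Answer: [0, -7, -7, -7, -7, -7, -7, -7]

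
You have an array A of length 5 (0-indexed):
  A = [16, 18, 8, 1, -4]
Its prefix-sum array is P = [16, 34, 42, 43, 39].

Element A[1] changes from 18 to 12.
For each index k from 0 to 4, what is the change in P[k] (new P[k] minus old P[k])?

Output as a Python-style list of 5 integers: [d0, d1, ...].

Element change: A[1] 18 -> 12, delta = -6
For k < 1: P[k] unchanged, delta_P[k] = 0
For k >= 1: P[k] shifts by exactly -6
Delta array: [0, -6, -6, -6, -6]

Answer: [0, -6, -6, -6, -6]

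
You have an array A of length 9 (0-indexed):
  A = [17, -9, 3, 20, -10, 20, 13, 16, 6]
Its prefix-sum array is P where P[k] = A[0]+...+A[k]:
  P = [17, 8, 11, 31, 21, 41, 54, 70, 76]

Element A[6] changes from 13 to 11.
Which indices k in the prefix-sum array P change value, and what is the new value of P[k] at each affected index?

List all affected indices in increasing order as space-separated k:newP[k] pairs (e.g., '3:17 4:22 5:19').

P[k] = A[0] + ... + A[k]
P[k] includes A[6] iff k >= 6
Affected indices: 6, 7, ..., 8; delta = -2
  P[6]: 54 + -2 = 52
  P[7]: 70 + -2 = 68
  P[8]: 76 + -2 = 74

Answer: 6:52 7:68 8:74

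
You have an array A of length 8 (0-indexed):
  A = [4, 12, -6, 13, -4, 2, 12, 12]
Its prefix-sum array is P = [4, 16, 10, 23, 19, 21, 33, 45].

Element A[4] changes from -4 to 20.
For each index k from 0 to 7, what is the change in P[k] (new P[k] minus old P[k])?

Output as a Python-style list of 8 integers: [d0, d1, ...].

Answer: [0, 0, 0, 0, 24, 24, 24, 24]

Derivation:
Element change: A[4] -4 -> 20, delta = 24
For k < 4: P[k] unchanged, delta_P[k] = 0
For k >= 4: P[k] shifts by exactly 24
Delta array: [0, 0, 0, 0, 24, 24, 24, 24]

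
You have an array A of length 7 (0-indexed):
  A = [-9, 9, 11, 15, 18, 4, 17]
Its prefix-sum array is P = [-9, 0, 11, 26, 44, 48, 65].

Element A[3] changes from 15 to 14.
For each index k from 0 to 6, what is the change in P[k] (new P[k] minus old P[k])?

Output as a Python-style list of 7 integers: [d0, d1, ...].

Answer: [0, 0, 0, -1, -1, -1, -1]

Derivation:
Element change: A[3] 15 -> 14, delta = -1
For k < 3: P[k] unchanged, delta_P[k] = 0
For k >= 3: P[k] shifts by exactly -1
Delta array: [0, 0, 0, -1, -1, -1, -1]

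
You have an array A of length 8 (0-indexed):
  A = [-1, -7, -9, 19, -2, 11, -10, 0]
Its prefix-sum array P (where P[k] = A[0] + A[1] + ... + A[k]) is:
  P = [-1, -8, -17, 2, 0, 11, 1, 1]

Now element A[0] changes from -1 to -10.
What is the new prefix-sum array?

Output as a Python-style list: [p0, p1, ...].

Answer: [-10, -17, -26, -7, -9, 2, -8, -8]

Derivation:
Change: A[0] -1 -> -10, delta = -9
P[k] for k < 0: unchanged (A[0] not included)
P[k] for k >= 0: shift by delta = -9
  P[0] = -1 + -9 = -10
  P[1] = -8 + -9 = -17
  P[2] = -17 + -9 = -26
  P[3] = 2 + -9 = -7
  P[4] = 0 + -9 = -9
  P[5] = 11 + -9 = 2
  P[6] = 1 + -9 = -8
  P[7] = 1 + -9 = -8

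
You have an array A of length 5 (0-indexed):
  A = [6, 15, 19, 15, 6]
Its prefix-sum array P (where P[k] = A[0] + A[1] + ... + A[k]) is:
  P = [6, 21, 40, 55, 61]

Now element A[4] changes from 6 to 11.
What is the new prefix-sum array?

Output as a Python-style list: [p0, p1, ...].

Change: A[4] 6 -> 11, delta = 5
P[k] for k < 4: unchanged (A[4] not included)
P[k] for k >= 4: shift by delta = 5
  P[0] = 6 + 0 = 6
  P[1] = 21 + 0 = 21
  P[2] = 40 + 0 = 40
  P[3] = 55 + 0 = 55
  P[4] = 61 + 5 = 66

Answer: [6, 21, 40, 55, 66]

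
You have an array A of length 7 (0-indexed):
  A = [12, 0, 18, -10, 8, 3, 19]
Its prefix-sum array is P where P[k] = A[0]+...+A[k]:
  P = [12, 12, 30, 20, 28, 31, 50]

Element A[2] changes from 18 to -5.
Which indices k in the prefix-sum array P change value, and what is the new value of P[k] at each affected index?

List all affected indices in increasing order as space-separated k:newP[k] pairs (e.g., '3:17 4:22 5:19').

P[k] = A[0] + ... + A[k]
P[k] includes A[2] iff k >= 2
Affected indices: 2, 3, ..., 6; delta = -23
  P[2]: 30 + -23 = 7
  P[3]: 20 + -23 = -3
  P[4]: 28 + -23 = 5
  P[5]: 31 + -23 = 8
  P[6]: 50 + -23 = 27

Answer: 2:7 3:-3 4:5 5:8 6:27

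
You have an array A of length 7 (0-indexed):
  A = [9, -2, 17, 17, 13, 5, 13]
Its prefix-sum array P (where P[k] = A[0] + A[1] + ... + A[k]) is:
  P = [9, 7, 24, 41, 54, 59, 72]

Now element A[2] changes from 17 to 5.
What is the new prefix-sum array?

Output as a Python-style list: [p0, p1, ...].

Change: A[2] 17 -> 5, delta = -12
P[k] for k < 2: unchanged (A[2] not included)
P[k] for k >= 2: shift by delta = -12
  P[0] = 9 + 0 = 9
  P[1] = 7 + 0 = 7
  P[2] = 24 + -12 = 12
  P[3] = 41 + -12 = 29
  P[4] = 54 + -12 = 42
  P[5] = 59 + -12 = 47
  P[6] = 72 + -12 = 60

Answer: [9, 7, 12, 29, 42, 47, 60]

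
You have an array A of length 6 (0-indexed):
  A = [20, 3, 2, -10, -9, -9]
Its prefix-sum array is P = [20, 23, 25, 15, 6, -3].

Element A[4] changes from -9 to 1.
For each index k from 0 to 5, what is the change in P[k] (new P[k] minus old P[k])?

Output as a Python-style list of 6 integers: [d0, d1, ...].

Element change: A[4] -9 -> 1, delta = 10
For k < 4: P[k] unchanged, delta_P[k] = 0
For k >= 4: P[k] shifts by exactly 10
Delta array: [0, 0, 0, 0, 10, 10]

Answer: [0, 0, 0, 0, 10, 10]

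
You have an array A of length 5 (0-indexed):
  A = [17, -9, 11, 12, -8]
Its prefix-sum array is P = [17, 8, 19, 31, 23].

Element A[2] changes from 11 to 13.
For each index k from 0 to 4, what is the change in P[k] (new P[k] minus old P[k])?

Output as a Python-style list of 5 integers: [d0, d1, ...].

Answer: [0, 0, 2, 2, 2]

Derivation:
Element change: A[2] 11 -> 13, delta = 2
For k < 2: P[k] unchanged, delta_P[k] = 0
For k >= 2: P[k] shifts by exactly 2
Delta array: [0, 0, 2, 2, 2]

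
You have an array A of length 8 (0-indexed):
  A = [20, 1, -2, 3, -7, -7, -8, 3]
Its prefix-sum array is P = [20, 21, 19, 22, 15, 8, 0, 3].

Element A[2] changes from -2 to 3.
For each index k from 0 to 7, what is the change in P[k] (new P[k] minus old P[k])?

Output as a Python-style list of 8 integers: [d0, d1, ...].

Element change: A[2] -2 -> 3, delta = 5
For k < 2: P[k] unchanged, delta_P[k] = 0
For k >= 2: P[k] shifts by exactly 5
Delta array: [0, 0, 5, 5, 5, 5, 5, 5]

Answer: [0, 0, 5, 5, 5, 5, 5, 5]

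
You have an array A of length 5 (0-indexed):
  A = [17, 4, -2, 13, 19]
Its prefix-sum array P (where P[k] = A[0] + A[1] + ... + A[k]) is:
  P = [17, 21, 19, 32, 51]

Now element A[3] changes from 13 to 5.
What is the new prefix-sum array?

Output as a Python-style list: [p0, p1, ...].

Change: A[3] 13 -> 5, delta = -8
P[k] for k < 3: unchanged (A[3] not included)
P[k] for k >= 3: shift by delta = -8
  P[0] = 17 + 0 = 17
  P[1] = 21 + 0 = 21
  P[2] = 19 + 0 = 19
  P[3] = 32 + -8 = 24
  P[4] = 51 + -8 = 43

Answer: [17, 21, 19, 24, 43]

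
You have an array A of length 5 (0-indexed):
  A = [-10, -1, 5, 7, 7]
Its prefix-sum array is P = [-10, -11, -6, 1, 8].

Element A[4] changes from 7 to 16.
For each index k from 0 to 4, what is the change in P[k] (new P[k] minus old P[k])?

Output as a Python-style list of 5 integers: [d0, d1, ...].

Element change: A[4] 7 -> 16, delta = 9
For k < 4: P[k] unchanged, delta_P[k] = 0
For k >= 4: P[k] shifts by exactly 9
Delta array: [0, 0, 0, 0, 9]

Answer: [0, 0, 0, 0, 9]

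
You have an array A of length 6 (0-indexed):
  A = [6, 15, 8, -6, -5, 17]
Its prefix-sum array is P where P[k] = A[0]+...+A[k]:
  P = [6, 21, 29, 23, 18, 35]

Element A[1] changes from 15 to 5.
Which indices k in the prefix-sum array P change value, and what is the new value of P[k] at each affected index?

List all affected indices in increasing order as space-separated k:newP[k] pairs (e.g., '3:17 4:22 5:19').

P[k] = A[0] + ... + A[k]
P[k] includes A[1] iff k >= 1
Affected indices: 1, 2, ..., 5; delta = -10
  P[1]: 21 + -10 = 11
  P[2]: 29 + -10 = 19
  P[3]: 23 + -10 = 13
  P[4]: 18 + -10 = 8
  P[5]: 35 + -10 = 25

Answer: 1:11 2:19 3:13 4:8 5:25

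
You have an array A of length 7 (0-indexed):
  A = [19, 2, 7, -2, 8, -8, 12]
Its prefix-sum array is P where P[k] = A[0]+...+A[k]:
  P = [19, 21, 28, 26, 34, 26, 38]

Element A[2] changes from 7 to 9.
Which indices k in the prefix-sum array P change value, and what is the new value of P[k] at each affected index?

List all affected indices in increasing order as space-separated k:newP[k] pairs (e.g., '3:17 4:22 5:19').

P[k] = A[0] + ... + A[k]
P[k] includes A[2] iff k >= 2
Affected indices: 2, 3, ..., 6; delta = 2
  P[2]: 28 + 2 = 30
  P[3]: 26 + 2 = 28
  P[4]: 34 + 2 = 36
  P[5]: 26 + 2 = 28
  P[6]: 38 + 2 = 40

Answer: 2:30 3:28 4:36 5:28 6:40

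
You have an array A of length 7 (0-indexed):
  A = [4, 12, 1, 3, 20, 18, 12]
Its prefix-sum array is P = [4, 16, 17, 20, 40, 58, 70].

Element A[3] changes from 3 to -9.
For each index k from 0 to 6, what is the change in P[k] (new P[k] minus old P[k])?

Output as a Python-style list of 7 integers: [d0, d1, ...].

Answer: [0, 0, 0, -12, -12, -12, -12]

Derivation:
Element change: A[3] 3 -> -9, delta = -12
For k < 3: P[k] unchanged, delta_P[k] = 0
For k >= 3: P[k] shifts by exactly -12
Delta array: [0, 0, 0, -12, -12, -12, -12]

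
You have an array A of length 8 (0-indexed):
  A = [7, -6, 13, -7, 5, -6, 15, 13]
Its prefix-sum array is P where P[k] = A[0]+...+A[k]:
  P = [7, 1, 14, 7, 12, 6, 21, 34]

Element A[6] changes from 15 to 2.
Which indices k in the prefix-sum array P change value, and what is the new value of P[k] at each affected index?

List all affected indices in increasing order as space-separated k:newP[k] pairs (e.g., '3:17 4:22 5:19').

P[k] = A[0] + ... + A[k]
P[k] includes A[6] iff k >= 6
Affected indices: 6, 7, ..., 7; delta = -13
  P[6]: 21 + -13 = 8
  P[7]: 34 + -13 = 21

Answer: 6:8 7:21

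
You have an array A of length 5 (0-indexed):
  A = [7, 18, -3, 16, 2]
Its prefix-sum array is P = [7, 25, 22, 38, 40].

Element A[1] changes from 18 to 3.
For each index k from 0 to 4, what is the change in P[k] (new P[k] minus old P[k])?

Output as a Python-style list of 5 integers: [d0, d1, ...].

Answer: [0, -15, -15, -15, -15]

Derivation:
Element change: A[1] 18 -> 3, delta = -15
For k < 1: P[k] unchanged, delta_P[k] = 0
For k >= 1: P[k] shifts by exactly -15
Delta array: [0, -15, -15, -15, -15]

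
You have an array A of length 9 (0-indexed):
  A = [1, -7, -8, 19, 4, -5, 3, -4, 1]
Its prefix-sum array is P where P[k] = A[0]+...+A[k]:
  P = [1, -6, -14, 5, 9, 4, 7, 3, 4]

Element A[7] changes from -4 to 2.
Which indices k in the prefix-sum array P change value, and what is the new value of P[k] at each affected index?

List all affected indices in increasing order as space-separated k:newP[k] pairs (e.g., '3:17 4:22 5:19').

P[k] = A[0] + ... + A[k]
P[k] includes A[7] iff k >= 7
Affected indices: 7, 8, ..., 8; delta = 6
  P[7]: 3 + 6 = 9
  P[8]: 4 + 6 = 10

Answer: 7:9 8:10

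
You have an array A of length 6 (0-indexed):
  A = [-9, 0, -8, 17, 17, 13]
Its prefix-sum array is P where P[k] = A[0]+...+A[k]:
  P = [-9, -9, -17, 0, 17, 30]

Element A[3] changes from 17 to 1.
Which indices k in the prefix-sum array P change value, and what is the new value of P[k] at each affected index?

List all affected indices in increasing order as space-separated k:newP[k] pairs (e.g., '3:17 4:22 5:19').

Answer: 3:-16 4:1 5:14

Derivation:
P[k] = A[0] + ... + A[k]
P[k] includes A[3] iff k >= 3
Affected indices: 3, 4, ..., 5; delta = -16
  P[3]: 0 + -16 = -16
  P[4]: 17 + -16 = 1
  P[5]: 30 + -16 = 14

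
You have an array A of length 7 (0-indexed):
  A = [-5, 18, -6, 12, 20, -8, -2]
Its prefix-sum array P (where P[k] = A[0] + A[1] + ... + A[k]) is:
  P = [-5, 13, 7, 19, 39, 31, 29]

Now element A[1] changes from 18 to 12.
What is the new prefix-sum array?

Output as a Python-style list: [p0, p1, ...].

Answer: [-5, 7, 1, 13, 33, 25, 23]

Derivation:
Change: A[1] 18 -> 12, delta = -6
P[k] for k < 1: unchanged (A[1] not included)
P[k] for k >= 1: shift by delta = -6
  P[0] = -5 + 0 = -5
  P[1] = 13 + -6 = 7
  P[2] = 7 + -6 = 1
  P[3] = 19 + -6 = 13
  P[4] = 39 + -6 = 33
  P[5] = 31 + -6 = 25
  P[6] = 29 + -6 = 23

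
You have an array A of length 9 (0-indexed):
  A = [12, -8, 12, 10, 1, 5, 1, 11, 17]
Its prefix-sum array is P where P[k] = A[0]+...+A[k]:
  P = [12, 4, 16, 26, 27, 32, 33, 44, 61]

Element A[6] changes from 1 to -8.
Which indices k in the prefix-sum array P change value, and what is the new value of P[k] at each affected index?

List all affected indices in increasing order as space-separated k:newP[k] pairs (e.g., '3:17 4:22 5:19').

Answer: 6:24 7:35 8:52

Derivation:
P[k] = A[0] + ... + A[k]
P[k] includes A[6] iff k >= 6
Affected indices: 6, 7, ..., 8; delta = -9
  P[6]: 33 + -9 = 24
  P[7]: 44 + -9 = 35
  P[8]: 61 + -9 = 52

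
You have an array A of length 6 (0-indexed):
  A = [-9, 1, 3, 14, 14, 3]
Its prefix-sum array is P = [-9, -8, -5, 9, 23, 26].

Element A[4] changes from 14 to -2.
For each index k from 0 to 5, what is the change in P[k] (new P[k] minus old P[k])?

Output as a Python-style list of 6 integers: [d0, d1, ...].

Element change: A[4] 14 -> -2, delta = -16
For k < 4: P[k] unchanged, delta_P[k] = 0
For k >= 4: P[k] shifts by exactly -16
Delta array: [0, 0, 0, 0, -16, -16]

Answer: [0, 0, 0, 0, -16, -16]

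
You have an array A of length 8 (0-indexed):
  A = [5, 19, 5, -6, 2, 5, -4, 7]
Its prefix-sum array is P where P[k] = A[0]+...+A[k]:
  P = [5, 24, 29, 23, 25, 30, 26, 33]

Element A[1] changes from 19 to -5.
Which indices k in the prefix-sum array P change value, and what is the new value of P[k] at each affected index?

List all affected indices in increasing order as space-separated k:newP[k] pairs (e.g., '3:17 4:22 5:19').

Answer: 1:0 2:5 3:-1 4:1 5:6 6:2 7:9

Derivation:
P[k] = A[0] + ... + A[k]
P[k] includes A[1] iff k >= 1
Affected indices: 1, 2, ..., 7; delta = -24
  P[1]: 24 + -24 = 0
  P[2]: 29 + -24 = 5
  P[3]: 23 + -24 = -1
  P[4]: 25 + -24 = 1
  P[5]: 30 + -24 = 6
  P[6]: 26 + -24 = 2
  P[7]: 33 + -24 = 9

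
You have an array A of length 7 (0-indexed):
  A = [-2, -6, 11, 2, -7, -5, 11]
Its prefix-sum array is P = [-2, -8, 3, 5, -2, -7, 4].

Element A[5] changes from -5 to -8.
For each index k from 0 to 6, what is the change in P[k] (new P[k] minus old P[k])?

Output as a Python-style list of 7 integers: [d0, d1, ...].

Element change: A[5] -5 -> -8, delta = -3
For k < 5: P[k] unchanged, delta_P[k] = 0
For k >= 5: P[k] shifts by exactly -3
Delta array: [0, 0, 0, 0, 0, -3, -3]

Answer: [0, 0, 0, 0, 0, -3, -3]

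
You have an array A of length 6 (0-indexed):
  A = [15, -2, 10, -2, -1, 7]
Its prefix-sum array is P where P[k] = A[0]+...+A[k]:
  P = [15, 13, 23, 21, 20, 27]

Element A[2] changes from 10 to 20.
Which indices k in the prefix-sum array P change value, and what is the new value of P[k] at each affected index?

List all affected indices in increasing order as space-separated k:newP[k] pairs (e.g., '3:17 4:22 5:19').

P[k] = A[0] + ... + A[k]
P[k] includes A[2] iff k >= 2
Affected indices: 2, 3, ..., 5; delta = 10
  P[2]: 23 + 10 = 33
  P[3]: 21 + 10 = 31
  P[4]: 20 + 10 = 30
  P[5]: 27 + 10 = 37

Answer: 2:33 3:31 4:30 5:37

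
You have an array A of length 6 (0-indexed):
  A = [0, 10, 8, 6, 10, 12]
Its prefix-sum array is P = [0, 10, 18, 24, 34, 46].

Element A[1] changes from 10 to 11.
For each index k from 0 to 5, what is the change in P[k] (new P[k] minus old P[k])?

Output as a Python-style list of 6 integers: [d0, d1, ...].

Answer: [0, 1, 1, 1, 1, 1]

Derivation:
Element change: A[1] 10 -> 11, delta = 1
For k < 1: P[k] unchanged, delta_P[k] = 0
For k >= 1: P[k] shifts by exactly 1
Delta array: [0, 1, 1, 1, 1, 1]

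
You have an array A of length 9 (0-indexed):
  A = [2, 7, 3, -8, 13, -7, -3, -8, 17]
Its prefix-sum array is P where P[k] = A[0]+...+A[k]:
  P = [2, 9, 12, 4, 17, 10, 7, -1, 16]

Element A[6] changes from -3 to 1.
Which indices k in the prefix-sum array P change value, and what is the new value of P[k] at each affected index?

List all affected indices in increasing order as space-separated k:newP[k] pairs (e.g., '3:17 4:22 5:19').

Answer: 6:11 7:3 8:20

Derivation:
P[k] = A[0] + ... + A[k]
P[k] includes A[6] iff k >= 6
Affected indices: 6, 7, ..., 8; delta = 4
  P[6]: 7 + 4 = 11
  P[7]: -1 + 4 = 3
  P[8]: 16 + 4 = 20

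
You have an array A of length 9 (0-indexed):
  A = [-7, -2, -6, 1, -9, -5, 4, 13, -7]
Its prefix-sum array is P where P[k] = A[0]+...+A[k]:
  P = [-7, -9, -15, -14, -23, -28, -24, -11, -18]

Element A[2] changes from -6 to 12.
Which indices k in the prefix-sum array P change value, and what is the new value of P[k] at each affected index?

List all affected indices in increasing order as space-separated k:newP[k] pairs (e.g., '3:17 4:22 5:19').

P[k] = A[0] + ... + A[k]
P[k] includes A[2] iff k >= 2
Affected indices: 2, 3, ..., 8; delta = 18
  P[2]: -15 + 18 = 3
  P[3]: -14 + 18 = 4
  P[4]: -23 + 18 = -5
  P[5]: -28 + 18 = -10
  P[6]: -24 + 18 = -6
  P[7]: -11 + 18 = 7
  P[8]: -18 + 18 = 0

Answer: 2:3 3:4 4:-5 5:-10 6:-6 7:7 8:0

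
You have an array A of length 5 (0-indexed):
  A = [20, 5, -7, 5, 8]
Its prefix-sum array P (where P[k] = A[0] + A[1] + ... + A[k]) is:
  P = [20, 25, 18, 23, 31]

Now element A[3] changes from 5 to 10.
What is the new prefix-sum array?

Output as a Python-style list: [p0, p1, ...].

Change: A[3] 5 -> 10, delta = 5
P[k] for k < 3: unchanged (A[3] not included)
P[k] for k >= 3: shift by delta = 5
  P[0] = 20 + 0 = 20
  P[1] = 25 + 0 = 25
  P[2] = 18 + 0 = 18
  P[3] = 23 + 5 = 28
  P[4] = 31 + 5 = 36

Answer: [20, 25, 18, 28, 36]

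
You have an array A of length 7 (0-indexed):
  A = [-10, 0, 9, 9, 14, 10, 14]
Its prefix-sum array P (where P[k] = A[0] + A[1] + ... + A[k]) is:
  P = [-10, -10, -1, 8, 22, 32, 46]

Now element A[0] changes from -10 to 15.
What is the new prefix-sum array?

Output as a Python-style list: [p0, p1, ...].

Change: A[0] -10 -> 15, delta = 25
P[k] for k < 0: unchanged (A[0] not included)
P[k] for k >= 0: shift by delta = 25
  P[0] = -10 + 25 = 15
  P[1] = -10 + 25 = 15
  P[2] = -1 + 25 = 24
  P[3] = 8 + 25 = 33
  P[4] = 22 + 25 = 47
  P[5] = 32 + 25 = 57
  P[6] = 46 + 25 = 71

Answer: [15, 15, 24, 33, 47, 57, 71]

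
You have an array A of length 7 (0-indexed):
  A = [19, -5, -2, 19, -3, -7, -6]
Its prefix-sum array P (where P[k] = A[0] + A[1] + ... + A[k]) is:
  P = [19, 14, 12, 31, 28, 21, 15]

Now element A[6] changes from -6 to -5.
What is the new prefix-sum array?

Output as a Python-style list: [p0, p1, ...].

Answer: [19, 14, 12, 31, 28, 21, 16]

Derivation:
Change: A[6] -6 -> -5, delta = 1
P[k] for k < 6: unchanged (A[6] not included)
P[k] for k >= 6: shift by delta = 1
  P[0] = 19 + 0 = 19
  P[1] = 14 + 0 = 14
  P[2] = 12 + 0 = 12
  P[3] = 31 + 0 = 31
  P[4] = 28 + 0 = 28
  P[5] = 21 + 0 = 21
  P[6] = 15 + 1 = 16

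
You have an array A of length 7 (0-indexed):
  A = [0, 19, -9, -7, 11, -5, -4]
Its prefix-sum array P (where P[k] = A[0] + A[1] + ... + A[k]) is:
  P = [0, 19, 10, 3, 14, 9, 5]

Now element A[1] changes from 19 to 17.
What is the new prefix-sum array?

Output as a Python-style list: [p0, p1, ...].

Change: A[1] 19 -> 17, delta = -2
P[k] for k < 1: unchanged (A[1] not included)
P[k] for k >= 1: shift by delta = -2
  P[0] = 0 + 0 = 0
  P[1] = 19 + -2 = 17
  P[2] = 10 + -2 = 8
  P[3] = 3 + -2 = 1
  P[4] = 14 + -2 = 12
  P[5] = 9 + -2 = 7
  P[6] = 5 + -2 = 3

Answer: [0, 17, 8, 1, 12, 7, 3]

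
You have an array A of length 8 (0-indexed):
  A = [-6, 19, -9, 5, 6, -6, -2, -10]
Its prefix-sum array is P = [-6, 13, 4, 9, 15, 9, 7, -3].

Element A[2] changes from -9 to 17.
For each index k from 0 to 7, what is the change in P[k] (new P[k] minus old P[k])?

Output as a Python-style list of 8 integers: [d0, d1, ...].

Answer: [0, 0, 26, 26, 26, 26, 26, 26]

Derivation:
Element change: A[2] -9 -> 17, delta = 26
For k < 2: P[k] unchanged, delta_P[k] = 0
For k >= 2: P[k] shifts by exactly 26
Delta array: [0, 0, 26, 26, 26, 26, 26, 26]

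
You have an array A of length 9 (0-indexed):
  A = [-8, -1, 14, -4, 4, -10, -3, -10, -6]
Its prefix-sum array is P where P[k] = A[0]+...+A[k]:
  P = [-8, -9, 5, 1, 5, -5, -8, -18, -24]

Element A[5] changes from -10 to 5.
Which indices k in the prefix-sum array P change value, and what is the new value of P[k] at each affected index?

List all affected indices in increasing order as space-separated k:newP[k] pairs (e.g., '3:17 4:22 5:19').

Answer: 5:10 6:7 7:-3 8:-9

Derivation:
P[k] = A[0] + ... + A[k]
P[k] includes A[5] iff k >= 5
Affected indices: 5, 6, ..., 8; delta = 15
  P[5]: -5 + 15 = 10
  P[6]: -8 + 15 = 7
  P[7]: -18 + 15 = -3
  P[8]: -24 + 15 = -9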